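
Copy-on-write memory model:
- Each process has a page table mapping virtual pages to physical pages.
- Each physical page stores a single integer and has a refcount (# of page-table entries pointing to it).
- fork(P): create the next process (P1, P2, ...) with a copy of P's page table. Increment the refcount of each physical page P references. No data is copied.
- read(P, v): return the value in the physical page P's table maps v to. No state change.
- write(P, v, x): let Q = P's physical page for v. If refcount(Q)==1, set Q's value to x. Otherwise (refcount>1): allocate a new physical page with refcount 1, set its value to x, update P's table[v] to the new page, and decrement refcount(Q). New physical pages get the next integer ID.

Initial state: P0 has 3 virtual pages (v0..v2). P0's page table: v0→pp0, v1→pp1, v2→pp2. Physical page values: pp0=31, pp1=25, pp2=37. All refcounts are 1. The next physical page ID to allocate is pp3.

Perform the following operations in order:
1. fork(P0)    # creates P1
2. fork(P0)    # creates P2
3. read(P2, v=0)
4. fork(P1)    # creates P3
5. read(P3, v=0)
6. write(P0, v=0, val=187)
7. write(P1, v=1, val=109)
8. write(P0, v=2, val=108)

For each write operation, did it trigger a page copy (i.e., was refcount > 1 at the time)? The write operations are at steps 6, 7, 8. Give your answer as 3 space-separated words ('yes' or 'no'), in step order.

Op 1: fork(P0) -> P1. 3 ppages; refcounts: pp0:2 pp1:2 pp2:2
Op 2: fork(P0) -> P2. 3 ppages; refcounts: pp0:3 pp1:3 pp2:3
Op 3: read(P2, v0) -> 31. No state change.
Op 4: fork(P1) -> P3. 3 ppages; refcounts: pp0:4 pp1:4 pp2:4
Op 5: read(P3, v0) -> 31. No state change.
Op 6: write(P0, v0, 187). refcount(pp0)=4>1 -> COPY to pp3. 4 ppages; refcounts: pp0:3 pp1:4 pp2:4 pp3:1
Op 7: write(P1, v1, 109). refcount(pp1)=4>1 -> COPY to pp4. 5 ppages; refcounts: pp0:3 pp1:3 pp2:4 pp3:1 pp4:1
Op 8: write(P0, v2, 108). refcount(pp2)=4>1 -> COPY to pp5. 6 ppages; refcounts: pp0:3 pp1:3 pp2:3 pp3:1 pp4:1 pp5:1

yes yes yes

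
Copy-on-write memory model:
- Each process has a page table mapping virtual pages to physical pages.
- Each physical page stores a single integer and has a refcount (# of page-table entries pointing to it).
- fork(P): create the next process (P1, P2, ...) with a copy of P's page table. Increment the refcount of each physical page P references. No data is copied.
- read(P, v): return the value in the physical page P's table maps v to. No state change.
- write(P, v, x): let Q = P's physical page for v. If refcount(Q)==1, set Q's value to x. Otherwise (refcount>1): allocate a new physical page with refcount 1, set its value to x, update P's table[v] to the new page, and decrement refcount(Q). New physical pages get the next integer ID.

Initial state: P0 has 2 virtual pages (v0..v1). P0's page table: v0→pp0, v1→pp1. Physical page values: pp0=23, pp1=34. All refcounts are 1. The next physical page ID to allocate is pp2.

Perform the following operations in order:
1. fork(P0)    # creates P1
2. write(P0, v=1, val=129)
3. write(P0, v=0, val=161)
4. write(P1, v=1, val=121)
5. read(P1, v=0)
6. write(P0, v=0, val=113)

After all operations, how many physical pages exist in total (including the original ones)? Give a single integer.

Op 1: fork(P0) -> P1. 2 ppages; refcounts: pp0:2 pp1:2
Op 2: write(P0, v1, 129). refcount(pp1)=2>1 -> COPY to pp2. 3 ppages; refcounts: pp0:2 pp1:1 pp2:1
Op 3: write(P0, v0, 161). refcount(pp0)=2>1 -> COPY to pp3. 4 ppages; refcounts: pp0:1 pp1:1 pp2:1 pp3:1
Op 4: write(P1, v1, 121). refcount(pp1)=1 -> write in place. 4 ppages; refcounts: pp0:1 pp1:1 pp2:1 pp3:1
Op 5: read(P1, v0) -> 23. No state change.
Op 6: write(P0, v0, 113). refcount(pp3)=1 -> write in place. 4 ppages; refcounts: pp0:1 pp1:1 pp2:1 pp3:1

Answer: 4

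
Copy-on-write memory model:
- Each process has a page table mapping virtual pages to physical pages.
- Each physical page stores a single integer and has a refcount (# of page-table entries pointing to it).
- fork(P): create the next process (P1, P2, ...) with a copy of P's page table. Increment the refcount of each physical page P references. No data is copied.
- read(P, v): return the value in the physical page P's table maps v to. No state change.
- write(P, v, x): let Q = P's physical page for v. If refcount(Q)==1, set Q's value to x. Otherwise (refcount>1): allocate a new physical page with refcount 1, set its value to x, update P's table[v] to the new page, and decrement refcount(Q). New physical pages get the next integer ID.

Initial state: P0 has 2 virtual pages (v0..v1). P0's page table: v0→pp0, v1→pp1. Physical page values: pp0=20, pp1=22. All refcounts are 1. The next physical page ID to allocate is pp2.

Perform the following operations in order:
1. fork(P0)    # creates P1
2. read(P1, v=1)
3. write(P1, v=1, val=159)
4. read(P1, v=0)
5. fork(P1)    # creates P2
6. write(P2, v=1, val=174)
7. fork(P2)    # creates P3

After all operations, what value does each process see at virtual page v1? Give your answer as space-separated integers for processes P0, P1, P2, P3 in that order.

Op 1: fork(P0) -> P1. 2 ppages; refcounts: pp0:2 pp1:2
Op 2: read(P1, v1) -> 22. No state change.
Op 3: write(P1, v1, 159). refcount(pp1)=2>1 -> COPY to pp2. 3 ppages; refcounts: pp0:2 pp1:1 pp2:1
Op 4: read(P1, v0) -> 20. No state change.
Op 5: fork(P1) -> P2. 3 ppages; refcounts: pp0:3 pp1:1 pp2:2
Op 6: write(P2, v1, 174). refcount(pp2)=2>1 -> COPY to pp3. 4 ppages; refcounts: pp0:3 pp1:1 pp2:1 pp3:1
Op 7: fork(P2) -> P3. 4 ppages; refcounts: pp0:4 pp1:1 pp2:1 pp3:2
P0: v1 -> pp1 = 22
P1: v1 -> pp2 = 159
P2: v1 -> pp3 = 174
P3: v1 -> pp3 = 174

Answer: 22 159 174 174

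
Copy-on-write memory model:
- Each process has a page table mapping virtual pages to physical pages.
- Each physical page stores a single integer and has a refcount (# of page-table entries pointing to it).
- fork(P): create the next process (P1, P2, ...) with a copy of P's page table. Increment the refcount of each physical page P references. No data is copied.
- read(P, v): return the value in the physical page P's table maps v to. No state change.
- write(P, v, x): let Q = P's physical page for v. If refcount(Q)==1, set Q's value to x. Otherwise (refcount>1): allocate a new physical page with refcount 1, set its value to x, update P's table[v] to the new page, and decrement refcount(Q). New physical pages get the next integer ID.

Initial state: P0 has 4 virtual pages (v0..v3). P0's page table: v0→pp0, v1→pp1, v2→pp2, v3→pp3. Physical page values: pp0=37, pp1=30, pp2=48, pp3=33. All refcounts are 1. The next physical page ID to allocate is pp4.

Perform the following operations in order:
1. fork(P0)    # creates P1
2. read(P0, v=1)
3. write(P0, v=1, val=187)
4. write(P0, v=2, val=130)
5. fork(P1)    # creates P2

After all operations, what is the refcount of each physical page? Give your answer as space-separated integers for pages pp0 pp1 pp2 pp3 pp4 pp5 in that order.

Op 1: fork(P0) -> P1. 4 ppages; refcounts: pp0:2 pp1:2 pp2:2 pp3:2
Op 2: read(P0, v1) -> 30. No state change.
Op 3: write(P0, v1, 187). refcount(pp1)=2>1 -> COPY to pp4. 5 ppages; refcounts: pp0:2 pp1:1 pp2:2 pp3:2 pp4:1
Op 4: write(P0, v2, 130). refcount(pp2)=2>1 -> COPY to pp5. 6 ppages; refcounts: pp0:2 pp1:1 pp2:1 pp3:2 pp4:1 pp5:1
Op 5: fork(P1) -> P2. 6 ppages; refcounts: pp0:3 pp1:2 pp2:2 pp3:3 pp4:1 pp5:1

Answer: 3 2 2 3 1 1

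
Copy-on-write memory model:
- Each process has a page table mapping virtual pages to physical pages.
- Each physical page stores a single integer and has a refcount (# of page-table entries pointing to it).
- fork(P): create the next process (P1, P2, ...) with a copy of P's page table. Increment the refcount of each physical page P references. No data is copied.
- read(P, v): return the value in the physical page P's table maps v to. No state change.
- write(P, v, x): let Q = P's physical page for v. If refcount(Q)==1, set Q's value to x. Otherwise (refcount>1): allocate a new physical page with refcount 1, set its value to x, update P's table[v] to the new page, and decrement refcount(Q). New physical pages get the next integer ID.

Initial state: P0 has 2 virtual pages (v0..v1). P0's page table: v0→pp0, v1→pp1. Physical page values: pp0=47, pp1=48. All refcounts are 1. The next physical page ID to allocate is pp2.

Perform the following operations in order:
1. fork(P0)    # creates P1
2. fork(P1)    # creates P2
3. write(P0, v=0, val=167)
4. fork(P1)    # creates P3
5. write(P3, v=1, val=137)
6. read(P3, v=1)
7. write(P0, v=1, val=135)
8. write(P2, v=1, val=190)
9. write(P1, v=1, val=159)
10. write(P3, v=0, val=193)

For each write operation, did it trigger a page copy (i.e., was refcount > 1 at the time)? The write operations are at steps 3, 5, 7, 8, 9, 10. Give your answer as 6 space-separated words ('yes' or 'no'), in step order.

Op 1: fork(P0) -> P1. 2 ppages; refcounts: pp0:2 pp1:2
Op 2: fork(P1) -> P2. 2 ppages; refcounts: pp0:3 pp1:3
Op 3: write(P0, v0, 167). refcount(pp0)=3>1 -> COPY to pp2. 3 ppages; refcounts: pp0:2 pp1:3 pp2:1
Op 4: fork(P1) -> P3. 3 ppages; refcounts: pp0:3 pp1:4 pp2:1
Op 5: write(P3, v1, 137). refcount(pp1)=4>1 -> COPY to pp3. 4 ppages; refcounts: pp0:3 pp1:3 pp2:1 pp3:1
Op 6: read(P3, v1) -> 137. No state change.
Op 7: write(P0, v1, 135). refcount(pp1)=3>1 -> COPY to pp4. 5 ppages; refcounts: pp0:3 pp1:2 pp2:1 pp3:1 pp4:1
Op 8: write(P2, v1, 190). refcount(pp1)=2>1 -> COPY to pp5. 6 ppages; refcounts: pp0:3 pp1:1 pp2:1 pp3:1 pp4:1 pp5:1
Op 9: write(P1, v1, 159). refcount(pp1)=1 -> write in place. 6 ppages; refcounts: pp0:3 pp1:1 pp2:1 pp3:1 pp4:1 pp5:1
Op 10: write(P3, v0, 193). refcount(pp0)=3>1 -> COPY to pp6. 7 ppages; refcounts: pp0:2 pp1:1 pp2:1 pp3:1 pp4:1 pp5:1 pp6:1

yes yes yes yes no yes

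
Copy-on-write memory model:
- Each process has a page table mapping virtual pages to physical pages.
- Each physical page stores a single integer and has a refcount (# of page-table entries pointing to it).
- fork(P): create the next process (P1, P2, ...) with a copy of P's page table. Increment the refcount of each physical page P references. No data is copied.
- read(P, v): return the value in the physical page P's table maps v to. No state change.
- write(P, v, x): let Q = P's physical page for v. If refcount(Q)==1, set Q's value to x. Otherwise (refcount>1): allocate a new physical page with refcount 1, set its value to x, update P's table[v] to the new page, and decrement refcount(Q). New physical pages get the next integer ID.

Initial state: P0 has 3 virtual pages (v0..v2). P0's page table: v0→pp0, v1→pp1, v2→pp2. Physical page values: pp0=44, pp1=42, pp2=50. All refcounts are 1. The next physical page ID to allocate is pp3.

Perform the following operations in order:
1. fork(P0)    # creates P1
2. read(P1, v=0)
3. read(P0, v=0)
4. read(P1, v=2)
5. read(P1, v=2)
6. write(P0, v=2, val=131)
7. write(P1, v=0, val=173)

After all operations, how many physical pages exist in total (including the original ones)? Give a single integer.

Answer: 5

Derivation:
Op 1: fork(P0) -> P1. 3 ppages; refcounts: pp0:2 pp1:2 pp2:2
Op 2: read(P1, v0) -> 44. No state change.
Op 3: read(P0, v0) -> 44. No state change.
Op 4: read(P1, v2) -> 50. No state change.
Op 5: read(P1, v2) -> 50. No state change.
Op 6: write(P0, v2, 131). refcount(pp2)=2>1 -> COPY to pp3. 4 ppages; refcounts: pp0:2 pp1:2 pp2:1 pp3:1
Op 7: write(P1, v0, 173). refcount(pp0)=2>1 -> COPY to pp4. 5 ppages; refcounts: pp0:1 pp1:2 pp2:1 pp3:1 pp4:1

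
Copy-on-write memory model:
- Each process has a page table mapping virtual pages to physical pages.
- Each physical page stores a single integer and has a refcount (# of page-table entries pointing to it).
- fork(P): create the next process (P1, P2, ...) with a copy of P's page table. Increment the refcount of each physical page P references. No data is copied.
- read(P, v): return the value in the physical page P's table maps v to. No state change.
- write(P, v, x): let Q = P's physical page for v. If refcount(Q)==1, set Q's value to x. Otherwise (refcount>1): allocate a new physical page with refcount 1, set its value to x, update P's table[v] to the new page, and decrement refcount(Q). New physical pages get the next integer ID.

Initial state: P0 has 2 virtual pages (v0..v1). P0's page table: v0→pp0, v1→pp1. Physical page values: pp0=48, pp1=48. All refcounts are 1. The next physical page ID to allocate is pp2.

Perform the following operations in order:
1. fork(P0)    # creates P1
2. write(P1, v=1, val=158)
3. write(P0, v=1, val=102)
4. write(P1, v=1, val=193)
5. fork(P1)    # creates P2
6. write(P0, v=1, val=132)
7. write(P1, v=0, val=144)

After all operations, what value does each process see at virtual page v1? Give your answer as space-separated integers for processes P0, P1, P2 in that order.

Op 1: fork(P0) -> P1. 2 ppages; refcounts: pp0:2 pp1:2
Op 2: write(P1, v1, 158). refcount(pp1)=2>1 -> COPY to pp2. 3 ppages; refcounts: pp0:2 pp1:1 pp2:1
Op 3: write(P0, v1, 102). refcount(pp1)=1 -> write in place. 3 ppages; refcounts: pp0:2 pp1:1 pp2:1
Op 4: write(P1, v1, 193). refcount(pp2)=1 -> write in place. 3 ppages; refcounts: pp0:2 pp1:1 pp2:1
Op 5: fork(P1) -> P2. 3 ppages; refcounts: pp0:3 pp1:1 pp2:2
Op 6: write(P0, v1, 132). refcount(pp1)=1 -> write in place. 3 ppages; refcounts: pp0:3 pp1:1 pp2:2
Op 7: write(P1, v0, 144). refcount(pp0)=3>1 -> COPY to pp3. 4 ppages; refcounts: pp0:2 pp1:1 pp2:2 pp3:1
P0: v1 -> pp1 = 132
P1: v1 -> pp2 = 193
P2: v1 -> pp2 = 193

Answer: 132 193 193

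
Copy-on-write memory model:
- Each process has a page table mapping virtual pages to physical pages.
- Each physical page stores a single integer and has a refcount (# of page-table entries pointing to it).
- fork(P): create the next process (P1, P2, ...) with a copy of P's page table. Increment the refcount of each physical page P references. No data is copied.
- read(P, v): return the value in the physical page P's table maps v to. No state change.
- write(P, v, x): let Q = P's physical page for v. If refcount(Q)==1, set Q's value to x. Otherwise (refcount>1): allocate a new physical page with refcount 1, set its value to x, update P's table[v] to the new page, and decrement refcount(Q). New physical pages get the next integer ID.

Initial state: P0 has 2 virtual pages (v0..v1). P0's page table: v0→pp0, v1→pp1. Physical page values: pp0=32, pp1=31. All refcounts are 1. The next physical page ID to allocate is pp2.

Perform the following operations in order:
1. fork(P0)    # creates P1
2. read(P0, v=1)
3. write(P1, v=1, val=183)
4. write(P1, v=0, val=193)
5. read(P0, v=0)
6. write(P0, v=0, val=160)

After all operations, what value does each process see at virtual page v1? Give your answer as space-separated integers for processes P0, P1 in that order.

Answer: 31 183

Derivation:
Op 1: fork(P0) -> P1. 2 ppages; refcounts: pp0:2 pp1:2
Op 2: read(P0, v1) -> 31. No state change.
Op 3: write(P1, v1, 183). refcount(pp1)=2>1 -> COPY to pp2. 3 ppages; refcounts: pp0:2 pp1:1 pp2:1
Op 4: write(P1, v0, 193). refcount(pp0)=2>1 -> COPY to pp3. 4 ppages; refcounts: pp0:1 pp1:1 pp2:1 pp3:1
Op 5: read(P0, v0) -> 32. No state change.
Op 6: write(P0, v0, 160). refcount(pp0)=1 -> write in place. 4 ppages; refcounts: pp0:1 pp1:1 pp2:1 pp3:1
P0: v1 -> pp1 = 31
P1: v1 -> pp2 = 183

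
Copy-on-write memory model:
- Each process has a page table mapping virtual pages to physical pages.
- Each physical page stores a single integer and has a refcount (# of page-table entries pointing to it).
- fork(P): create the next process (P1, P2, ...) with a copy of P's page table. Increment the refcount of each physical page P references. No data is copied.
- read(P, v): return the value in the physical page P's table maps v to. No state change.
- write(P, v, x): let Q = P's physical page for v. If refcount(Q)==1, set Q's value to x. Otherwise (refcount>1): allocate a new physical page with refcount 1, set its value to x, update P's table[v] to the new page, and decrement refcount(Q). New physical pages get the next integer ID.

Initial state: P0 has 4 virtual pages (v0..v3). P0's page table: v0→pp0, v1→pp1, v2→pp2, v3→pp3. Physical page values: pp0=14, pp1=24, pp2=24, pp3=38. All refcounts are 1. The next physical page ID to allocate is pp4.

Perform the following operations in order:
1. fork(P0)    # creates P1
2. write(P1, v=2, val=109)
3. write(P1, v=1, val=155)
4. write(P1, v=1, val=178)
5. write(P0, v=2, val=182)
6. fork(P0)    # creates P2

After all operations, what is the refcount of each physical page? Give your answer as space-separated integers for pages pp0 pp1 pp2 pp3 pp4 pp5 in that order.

Answer: 3 2 2 3 1 1

Derivation:
Op 1: fork(P0) -> P1. 4 ppages; refcounts: pp0:2 pp1:2 pp2:2 pp3:2
Op 2: write(P1, v2, 109). refcount(pp2)=2>1 -> COPY to pp4. 5 ppages; refcounts: pp0:2 pp1:2 pp2:1 pp3:2 pp4:1
Op 3: write(P1, v1, 155). refcount(pp1)=2>1 -> COPY to pp5. 6 ppages; refcounts: pp0:2 pp1:1 pp2:1 pp3:2 pp4:1 pp5:1
Op 4: write(P1, v1, 178). refcount(pp5)=1 -> write in place. 6 ppages; refcounts: pp0:2 pp1:1 pp2:1 pp3:2 pp4:1 pp5:1
Op 5: write(P0, v2, 182). refcount(pp2)=1 -> write in place. 6 ppages; refcounts: pp0:2 pp1:1 pp2:1 pp3:2 pp4:1 pp5:1
Op 6: fork(P0) -> P2. 6 ppages; refcounts: pp0:3 pp1:2 pp2:2 pp3:3 pp4:1 pp5:1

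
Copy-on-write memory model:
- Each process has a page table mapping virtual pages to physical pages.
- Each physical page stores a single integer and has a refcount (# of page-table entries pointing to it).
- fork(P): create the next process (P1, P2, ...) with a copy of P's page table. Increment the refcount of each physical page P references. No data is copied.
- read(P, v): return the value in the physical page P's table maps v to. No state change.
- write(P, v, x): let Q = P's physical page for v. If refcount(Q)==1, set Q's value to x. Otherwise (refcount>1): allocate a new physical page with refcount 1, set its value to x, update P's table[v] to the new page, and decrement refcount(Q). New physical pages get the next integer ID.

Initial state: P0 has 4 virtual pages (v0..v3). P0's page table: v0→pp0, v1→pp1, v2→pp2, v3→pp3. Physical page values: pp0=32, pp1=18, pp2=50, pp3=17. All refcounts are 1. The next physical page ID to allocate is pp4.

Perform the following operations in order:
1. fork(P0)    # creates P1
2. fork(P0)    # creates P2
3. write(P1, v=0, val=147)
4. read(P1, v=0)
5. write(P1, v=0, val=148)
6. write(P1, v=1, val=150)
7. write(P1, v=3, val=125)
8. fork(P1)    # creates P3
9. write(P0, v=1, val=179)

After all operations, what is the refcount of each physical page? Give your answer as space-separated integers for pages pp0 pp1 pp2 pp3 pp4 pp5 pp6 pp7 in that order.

Op 1: fork(P0) -> P1. 4 ppages; refcounts: pp0:2 pp1:2 pp2:2 pp3:2
Op 2: fork(P0) -> P2. 4 ppages; refcounts: pp0:3 pp1:3 pp2:3 pp3:3
Op 3: write(P1, v0, 147). refcount(pp0)=3>1 -> COPY to pp4. 5 ppages; refcounts: pp0:2 pp1:3 pp2:3 pp3:3 pp4:1
Op 4: read(P1, v0) -> 147. No state change.
Op 5: write(P1, v0, 148). refcount(pp4)=1 -> write in place. 5 ppages; refcounts: pp0:2 pp1:3 pp2:3 pp3:3 pp4:1
Op 6: write(P1, v1, 150). refcount(pp1)=3>1 -> COPY to pp5. 6 ppages; refcounts: pp0:2 pp1:2 pp2:3 pp3:3 pp4:1 pp5:1
Op 7: write(P1, v3, 125). refcount(pp3)=3>1 -> COPY to pp6. 7 ppages; refcounts: pp0:2 pp1:2 pp2:3 pp3:2 pp4:1 pp5:1 pp6:1
Op 8: fork(P1) -> P3. 7 ppages; refcounts: pp0:2 pp1:2 pp2:4 pp3:2 pp4:2 pp5:2 pp6:2
Op 9: write(P0, v1, 179). refcount(pp1)=2>1 -> COPY to pp7. 8 ppages; refcounts: pp0:2 pp1:1 pp2:4 pp3:2 pp4:2 pp5:2 pp6:2 pp7:1

Answer: 2 1 4 2 2 2 2 1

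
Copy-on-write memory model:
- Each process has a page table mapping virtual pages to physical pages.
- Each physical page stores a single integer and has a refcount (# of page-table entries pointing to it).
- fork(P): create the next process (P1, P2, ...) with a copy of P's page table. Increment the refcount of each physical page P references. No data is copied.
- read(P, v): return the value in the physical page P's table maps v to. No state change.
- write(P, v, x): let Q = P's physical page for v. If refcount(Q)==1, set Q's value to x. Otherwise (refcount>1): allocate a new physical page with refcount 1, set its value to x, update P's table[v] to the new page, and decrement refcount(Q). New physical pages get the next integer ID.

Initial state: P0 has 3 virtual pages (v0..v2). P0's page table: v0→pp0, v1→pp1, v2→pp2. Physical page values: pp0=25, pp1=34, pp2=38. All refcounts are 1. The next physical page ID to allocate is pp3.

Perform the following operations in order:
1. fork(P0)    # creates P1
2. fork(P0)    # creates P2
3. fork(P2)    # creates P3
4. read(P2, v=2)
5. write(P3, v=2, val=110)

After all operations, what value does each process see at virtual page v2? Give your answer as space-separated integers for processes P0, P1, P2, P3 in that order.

Op 1: fork(P0) -> P1. 3 ppages; refcounts: pp0:2 pp1:2 pp2:2
Op 2: fork(P0) -> P2. 3 ppages; refcounts: pp0:3 pp1:3 pp2:3
Op 3: fork(P2) -> P3. 3 ppages; refcounts: pp0:4 pp1:4 pp2:4
Op 4: read(P2, v2) -> 38. No state change.
Op 5: write(P3, v2, 110). refcount(pp2)=4>1 -> COPY to pp3. 4 ppages; refcounts: pp0:4 pp1:4 pp2:3 pp3:1
P0: v2 -> pp2 = 38
P1: v2 -> pp2 = 38
P2: v2 -> pp2 = 38
P3: v2 -> pp3 = 110

Answer: 38 38 38 110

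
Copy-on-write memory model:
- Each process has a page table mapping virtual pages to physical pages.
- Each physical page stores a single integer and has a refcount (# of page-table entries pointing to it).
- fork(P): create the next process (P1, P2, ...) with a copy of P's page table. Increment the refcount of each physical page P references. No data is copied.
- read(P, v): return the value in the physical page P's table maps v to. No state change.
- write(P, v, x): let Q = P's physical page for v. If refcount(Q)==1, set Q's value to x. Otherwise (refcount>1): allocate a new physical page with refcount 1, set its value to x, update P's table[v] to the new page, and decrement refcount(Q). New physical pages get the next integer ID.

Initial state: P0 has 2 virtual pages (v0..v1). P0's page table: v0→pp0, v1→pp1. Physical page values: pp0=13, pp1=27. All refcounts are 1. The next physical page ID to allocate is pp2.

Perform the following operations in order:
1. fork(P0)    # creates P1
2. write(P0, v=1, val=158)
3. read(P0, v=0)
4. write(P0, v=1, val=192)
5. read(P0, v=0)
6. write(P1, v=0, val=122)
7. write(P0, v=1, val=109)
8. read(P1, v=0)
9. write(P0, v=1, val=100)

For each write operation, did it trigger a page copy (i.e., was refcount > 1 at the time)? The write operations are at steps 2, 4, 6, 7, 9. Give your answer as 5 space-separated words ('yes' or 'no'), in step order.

Op 1: fork(P0) -> P1. 2 ppages; refcounts: pp0:2 pp1:2
Op 2: write(P0, v1, 158). refcount(pp1)=2>1 -> COPY to pp2. 3 ppages; refcounts: pp0:2 pp1:1 pp2:1
Op 3: read(P0, v0) -> 13. No state change.
Op 4: write(P0, v1, 192). refcount(pp2)=1 -> write in place. 3 ppages; refcounts: pp0:2 pp1:1 pp2:1
Op 5: read(P0, v0) -> 13. No state change.
Op 6: write(P1, v0, 122). refcount(pp0)=2>1 -> COPY to pp3. 4 ppages; refcounts: pp0:1 pp1:1 pp2:1 pp3:1
Op 7: write(P0, v1, 109). refcount(pp2)=1 -> write in place. 4 ppages; refcounts: pp0:1 pp1:1 pp2:1 pp3:1
Op 8: read(P1, v0) -> 122. No state change.
Op 9: write(P0, v1, 100). refcount(pp2)=1 -> write in place. 4 ppages; refcounts: pp0:1 pp1:1 pp2:1 pp3:1

yes no yes no no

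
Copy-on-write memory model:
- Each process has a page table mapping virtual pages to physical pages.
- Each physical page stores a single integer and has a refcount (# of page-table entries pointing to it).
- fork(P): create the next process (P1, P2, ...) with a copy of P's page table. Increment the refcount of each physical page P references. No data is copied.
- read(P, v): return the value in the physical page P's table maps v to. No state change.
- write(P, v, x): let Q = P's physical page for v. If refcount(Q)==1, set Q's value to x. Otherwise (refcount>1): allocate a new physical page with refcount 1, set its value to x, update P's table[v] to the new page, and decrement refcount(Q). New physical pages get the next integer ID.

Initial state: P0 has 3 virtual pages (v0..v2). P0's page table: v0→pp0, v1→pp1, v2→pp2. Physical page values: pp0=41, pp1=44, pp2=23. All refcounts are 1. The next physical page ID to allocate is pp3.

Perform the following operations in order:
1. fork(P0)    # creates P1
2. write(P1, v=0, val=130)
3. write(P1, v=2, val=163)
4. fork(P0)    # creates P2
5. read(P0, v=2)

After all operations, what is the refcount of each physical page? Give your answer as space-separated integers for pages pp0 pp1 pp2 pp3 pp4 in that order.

Answer: 2 3 2 1 1

Derivation:
Op 1: fork(P0) -> P1. 3 ppages; refcounts: pp0:2 pp1:2 pp2:2
Op 2: write(P1, v0, 130). refcount(pp0)=2>1 -> COPY to pp3. 4 ppages; refcounts: pp0:1 pp1:2 pp2:2 pp3:1
Op 3: write(P1, v2, 163). refcount(pp2)=2>1 -> COPY to pp4. 5 ppages; refcounts: pp0:1 pp1:2 pp2:1 pp3:1 pp4:1
Op 4: fork(P0) -> P2. 5 ppages; refcounts: pp0:2 pp1:3 pp2:2 pp3:1 pp4:1
Op 5: read(P0, v2) -> 23. No state change.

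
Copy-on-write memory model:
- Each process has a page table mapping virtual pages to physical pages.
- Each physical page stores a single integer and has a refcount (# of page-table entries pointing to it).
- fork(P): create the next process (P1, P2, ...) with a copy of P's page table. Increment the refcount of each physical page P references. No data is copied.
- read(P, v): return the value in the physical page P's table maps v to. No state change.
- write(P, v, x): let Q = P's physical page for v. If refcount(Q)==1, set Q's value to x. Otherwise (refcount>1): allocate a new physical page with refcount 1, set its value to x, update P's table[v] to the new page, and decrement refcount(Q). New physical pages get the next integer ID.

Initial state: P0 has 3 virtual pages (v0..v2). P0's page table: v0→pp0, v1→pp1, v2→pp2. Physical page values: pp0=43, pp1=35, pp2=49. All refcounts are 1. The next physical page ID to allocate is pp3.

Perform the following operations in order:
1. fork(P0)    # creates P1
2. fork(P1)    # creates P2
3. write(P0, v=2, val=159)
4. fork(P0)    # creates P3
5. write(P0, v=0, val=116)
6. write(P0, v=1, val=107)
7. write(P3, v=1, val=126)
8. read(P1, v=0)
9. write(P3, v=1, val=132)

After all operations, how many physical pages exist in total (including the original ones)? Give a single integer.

Answer: 7

Derivation:
Op 1: fork(P0) -> P1. 3 ppages; refcounts: pp0:2 pp1:2 pp2:2
Op 2: fork(P1) -> P2. 3 ppages; refcounts: pp0:3 pp1:3 pp2:3
Op 3: write(P0, v2, 159). refcount(pp2)=3>1 -> COPY to pp3. 4 ppages; refcounts: pp0:3 pp1:3 pp2:2 pp3:1
Op 4: fork(P0) -> P3. 4 ppages; refcounts: pp0:4 pp1:4 pp2:2 pp3:2
Op 5: write(P0, v0, 116). refcount(pp0)=4>1 -> COPY to pp4. 5 ppages; refcounts: pp0:3 pp1:4 pp2:2 pp3:2 pp4:1
Op 6: write(P0, v1, 107). refcount(pp1)=4>1 -> COPY to pp5. 6 ppages; refcounts: pp0:3 pp1:3 pp2:2 pp3:2 pp4:1 pp5:1
Op 7: write(P3, v1, 126). refcount(pp1)=3>1 -> COPY to pp6. 7 ppages; refcounts: pp0:3 pp1:2 pp2:2 pp3:2 pp4:1 pp5:1 pp6:1
Op 8: read(P1, v0) -> 43. No state change.
Op 9: write(P3, v1, 132). refcount(pp6)=1 -> write in place. 7 ppages; refcounts: pp0:3 pp1:2 pp2:2 pp3:2 pp4:1 pp5:1 pp6:1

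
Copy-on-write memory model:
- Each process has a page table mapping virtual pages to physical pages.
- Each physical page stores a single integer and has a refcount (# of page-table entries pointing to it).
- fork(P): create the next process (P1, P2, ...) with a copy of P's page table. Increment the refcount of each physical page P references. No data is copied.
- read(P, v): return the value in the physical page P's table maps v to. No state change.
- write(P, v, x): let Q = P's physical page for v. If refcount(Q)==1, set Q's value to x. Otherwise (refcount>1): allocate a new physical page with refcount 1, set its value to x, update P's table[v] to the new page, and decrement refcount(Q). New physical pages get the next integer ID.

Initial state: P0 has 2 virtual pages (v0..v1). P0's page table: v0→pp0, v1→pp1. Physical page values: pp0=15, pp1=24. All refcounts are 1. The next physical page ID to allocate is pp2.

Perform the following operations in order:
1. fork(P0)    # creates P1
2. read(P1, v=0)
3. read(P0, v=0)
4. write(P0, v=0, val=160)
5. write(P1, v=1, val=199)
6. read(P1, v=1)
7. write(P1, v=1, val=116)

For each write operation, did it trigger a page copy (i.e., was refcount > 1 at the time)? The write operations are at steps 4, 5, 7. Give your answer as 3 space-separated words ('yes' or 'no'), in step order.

Op 1: fork(P0) -> P1. 2 ppages; refcounts: pp0:2 pp1:2
Op 2: read(P1, v0) -> 15. No state change.
Op 3: read(P0, v0) -> 15. No state change.
Op 4: write(P0, v0, 160). refcount(pp0)=2>1 -> COPY to pp2. 3 ppages; refcounts: pp0:1 pp1:2 pp2:1
Op 5: write(P1, v1, 199). refcount(pp1)=2>1 -> COPY to pp3. 4 ppages; refcounts: pp0:1 pp1:1 pp2:1 pp3:1
Op 6: read(P1, v1) -> 199. No state change.
Op 7: write(P1, v1, 116). refcount(pp3)=1 -> write in place. 4 ppages; refcounts: pp0:1 pp1:1 pp2:1 pp3:1

yes yes no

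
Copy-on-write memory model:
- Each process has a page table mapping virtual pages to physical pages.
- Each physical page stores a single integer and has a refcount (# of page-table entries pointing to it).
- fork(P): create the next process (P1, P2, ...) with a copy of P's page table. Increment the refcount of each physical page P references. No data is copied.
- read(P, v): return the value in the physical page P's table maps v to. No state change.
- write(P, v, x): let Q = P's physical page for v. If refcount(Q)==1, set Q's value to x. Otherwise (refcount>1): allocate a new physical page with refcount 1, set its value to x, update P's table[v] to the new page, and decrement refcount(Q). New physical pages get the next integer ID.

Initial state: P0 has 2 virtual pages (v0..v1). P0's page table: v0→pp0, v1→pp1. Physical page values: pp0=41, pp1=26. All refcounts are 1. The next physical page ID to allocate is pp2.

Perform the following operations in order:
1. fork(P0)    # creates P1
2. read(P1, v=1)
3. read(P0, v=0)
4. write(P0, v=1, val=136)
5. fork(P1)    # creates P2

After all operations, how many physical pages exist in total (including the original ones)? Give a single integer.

Answer: 3

Derivation:
Op 1: fork(P0) -> P1. 2 ppages; refcounts: pp0:2 pp1:2
Op 2: read(P1, v1) -> 26. No state change.
Op 3: read(P0, v0) -> 41. No state change.
Op 4: write(P0, v1, 136). refcount(pp1)=2>1 -> COPY to pp2. 3 ppages; refcounts: pp0:2 pp1:1 pp2:1
Op 5: fork(P1) -> P2. 3 ppages; refcounts: pp0:3 pp1:2 pp2:1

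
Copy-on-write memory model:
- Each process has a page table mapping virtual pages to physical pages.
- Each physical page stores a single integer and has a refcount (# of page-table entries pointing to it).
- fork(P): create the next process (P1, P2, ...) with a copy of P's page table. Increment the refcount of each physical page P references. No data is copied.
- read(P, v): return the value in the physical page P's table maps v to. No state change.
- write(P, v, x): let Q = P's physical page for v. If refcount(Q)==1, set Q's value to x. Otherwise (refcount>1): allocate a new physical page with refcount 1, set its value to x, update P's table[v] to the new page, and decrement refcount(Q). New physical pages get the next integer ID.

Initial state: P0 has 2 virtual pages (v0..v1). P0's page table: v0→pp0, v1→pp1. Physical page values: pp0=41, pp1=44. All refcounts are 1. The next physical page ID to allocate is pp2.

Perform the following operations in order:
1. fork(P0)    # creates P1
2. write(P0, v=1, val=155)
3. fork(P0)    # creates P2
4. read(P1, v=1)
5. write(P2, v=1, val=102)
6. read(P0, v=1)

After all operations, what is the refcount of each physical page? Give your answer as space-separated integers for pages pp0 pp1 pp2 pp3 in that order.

Op 1: fork(P0) -> P1. 2 ppages; refcounts: pp0:2 pp1:2
Op 2: write(P0, v1, 155). refcount(pp1)=2>1 -> COPY to pp2. 3 ppages; refcounts: pp0:2 pp1:1 pp2:1
Op 3: fork(P0) -> P2. 3 ppages; refcounts: pp0:3 pp1:1 pp2:2
Op 4: read(P1, v1) -> 44. No state change.
Op 5: write(P2, v1, 102). refcount(pp2)=2>1 -> COPY to pp3. 4 ppages; refcounts: pp0:3 pp1:1 pp2:1 pp3:1
Op 6: read(P0, v1) -> 155. No state change.

Answer: 3 1 1 1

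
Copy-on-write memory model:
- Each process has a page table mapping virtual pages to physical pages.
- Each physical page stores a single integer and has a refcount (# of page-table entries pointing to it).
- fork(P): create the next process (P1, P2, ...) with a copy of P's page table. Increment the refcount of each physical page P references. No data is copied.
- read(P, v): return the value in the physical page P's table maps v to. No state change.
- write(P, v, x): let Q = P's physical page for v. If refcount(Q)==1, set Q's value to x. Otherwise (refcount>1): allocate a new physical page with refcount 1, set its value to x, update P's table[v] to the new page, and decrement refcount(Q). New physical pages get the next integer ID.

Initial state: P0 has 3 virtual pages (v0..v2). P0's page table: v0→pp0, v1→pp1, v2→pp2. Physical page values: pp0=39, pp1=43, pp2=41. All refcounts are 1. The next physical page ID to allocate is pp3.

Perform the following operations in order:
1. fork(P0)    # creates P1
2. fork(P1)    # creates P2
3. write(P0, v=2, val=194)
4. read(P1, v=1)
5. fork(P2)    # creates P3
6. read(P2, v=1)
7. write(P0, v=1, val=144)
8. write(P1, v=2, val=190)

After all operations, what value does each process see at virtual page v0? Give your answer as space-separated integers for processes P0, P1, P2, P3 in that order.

Answer: 39 39 39 39

Derivation:
Op 1: fork(P0) -> P1. 3 ppages; refcounts: pp0:2 pp1:2 pp2:2
Op 2: fork(P1) -> P2. 3 ppages; refcounts: pp0:3 pp1:3 pp2:3
Op 3: write(P0, v2, 194). refcount(pp2)=3>1 -> COPY to pp3. 4 ppages; refcounts: pp0:3 pp1:3 pp2:2 pp3:1
Op 4: read(P1, v1) -> 43. No state change.
Op 5: fork(P2) -> P3. 4 ppages; refcounts: pp0:4 pp1:4 pp2:3 pp3:1
Op 6: read(P2, v1) -> 43. No state change.
Op 7: write(P0, v1, 144). refcount(pp1)=4>1 -> COPY to pp4. 5 ppages; refcounts: pp0:4 pp1:3 pp2:3 pp3:1 pp4:1
Op 8: write(P1, v2, 190). refcount(pp2)=3>1 -> COPY to pp5. 6 ppages; refcounts: pp0:4 pp1:3 pp2:2 pp3:1 pp4:1 pp5:1
P0: v0 -> pp0 = 39
P1: v0 -> pp0 = 39
P2: v0 -> pp0 = 39
P3: v0 -> pp0 = 39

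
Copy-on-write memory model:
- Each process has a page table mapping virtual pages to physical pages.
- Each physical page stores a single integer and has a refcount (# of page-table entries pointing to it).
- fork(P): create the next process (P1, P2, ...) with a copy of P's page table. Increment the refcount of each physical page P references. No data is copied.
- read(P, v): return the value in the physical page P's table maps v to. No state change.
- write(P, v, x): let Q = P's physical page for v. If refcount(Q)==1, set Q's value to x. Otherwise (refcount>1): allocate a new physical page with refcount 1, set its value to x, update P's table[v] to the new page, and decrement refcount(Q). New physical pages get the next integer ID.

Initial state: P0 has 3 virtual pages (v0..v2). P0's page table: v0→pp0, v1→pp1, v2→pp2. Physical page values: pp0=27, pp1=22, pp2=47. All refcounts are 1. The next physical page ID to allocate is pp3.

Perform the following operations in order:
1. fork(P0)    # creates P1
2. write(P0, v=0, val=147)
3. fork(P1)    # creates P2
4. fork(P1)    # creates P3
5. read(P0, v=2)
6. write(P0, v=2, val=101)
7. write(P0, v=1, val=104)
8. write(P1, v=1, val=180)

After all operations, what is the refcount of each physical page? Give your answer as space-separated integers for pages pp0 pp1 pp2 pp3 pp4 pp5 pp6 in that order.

Answer: 3 2 3 1 1 1 1

Derivation:
Op 1: fork(P0) -> P1. 3 ppages; refcounts: pp0:2 pp1:2 pp2:2
Op 2: write(P0, v0, 147). refcount(pp0)=2>1 -> COPY to pp3. 4 ppages; refcounts: pp0:1 pp1:2 pp2:2 pp3:1
Op 3: fork(P1) -> P2. 4 ppages; refcounts: pp0:2 pp1:3 pp2:3 pp3:1
Op 4: fork(P1) -> P3. 4 ppages; refcounts: pp0:3 pp1:4 pp2:4 pp3:1
Op 5: read(P0, v2) -> 47. No state change.
Op 6: write(P0, v2, 101). refcount(pp2)=4>1 -> COPY to pp4. 5 ppages; refcounts: pp0:3 pp1:4 pp2:3 pp3:1 pp4:1
Op 7: write(P0, v1, 104). refcount(pp1)=4>1 -> COPY to pp5. 6 ppages; refcounts: pp0:3 pp1:3 pp2:3 pp3:1 pp4:1 pp5:1
Op 8: write(P1, v1, 180). refcount(pp1)=3>1 -> COPY to pp6. 7 ppages; refcounts: pp0:3 pp1:2 pp2:3 pp3:1 pp4:1 pp5:1 pp6:1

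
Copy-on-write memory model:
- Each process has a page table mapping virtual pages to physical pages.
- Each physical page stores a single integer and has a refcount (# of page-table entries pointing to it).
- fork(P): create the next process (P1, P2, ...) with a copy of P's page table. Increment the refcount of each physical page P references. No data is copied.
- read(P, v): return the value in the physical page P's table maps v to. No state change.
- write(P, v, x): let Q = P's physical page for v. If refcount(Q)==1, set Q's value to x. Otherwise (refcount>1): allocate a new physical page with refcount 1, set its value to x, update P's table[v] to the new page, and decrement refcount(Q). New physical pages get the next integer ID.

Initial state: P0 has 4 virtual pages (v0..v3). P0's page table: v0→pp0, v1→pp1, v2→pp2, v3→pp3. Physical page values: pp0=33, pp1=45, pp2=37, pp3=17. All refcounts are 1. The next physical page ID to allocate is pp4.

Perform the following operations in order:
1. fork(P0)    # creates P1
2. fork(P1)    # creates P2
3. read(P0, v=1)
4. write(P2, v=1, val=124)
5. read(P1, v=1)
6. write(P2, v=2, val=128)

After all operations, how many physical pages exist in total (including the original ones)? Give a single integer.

Answer: 6

Derivation:
Op 1: fork(P0) -> P1. 4 ppages; refcounts: pp0:2 pp1:2 pp2:2 pp3:2
Op 2: fork(P1) -> P2. 4 ppages; refcounts: pp0:3 pp1:3 pp2:3 pp3:3
Op 3: read(P0, v1) -> 45. No state change.
Op 4: write(P2, v1, 124). refcount(pp1)=3>1 -> COPY to pp4. 5 ppages; refcounts: pp0:3 pp1:2 pp2:3 pp3:3 pp4:1
Op 5: read(P1, v1) -> 45. No state change.
Op 6: write(P2, v2, 128). refcount(pp2)=3>1 -> COPY to pp5. 6 ppages; refcounts: pp0:3 pp1:2 pp2:2 pp3:3 pp4:1 pp5:1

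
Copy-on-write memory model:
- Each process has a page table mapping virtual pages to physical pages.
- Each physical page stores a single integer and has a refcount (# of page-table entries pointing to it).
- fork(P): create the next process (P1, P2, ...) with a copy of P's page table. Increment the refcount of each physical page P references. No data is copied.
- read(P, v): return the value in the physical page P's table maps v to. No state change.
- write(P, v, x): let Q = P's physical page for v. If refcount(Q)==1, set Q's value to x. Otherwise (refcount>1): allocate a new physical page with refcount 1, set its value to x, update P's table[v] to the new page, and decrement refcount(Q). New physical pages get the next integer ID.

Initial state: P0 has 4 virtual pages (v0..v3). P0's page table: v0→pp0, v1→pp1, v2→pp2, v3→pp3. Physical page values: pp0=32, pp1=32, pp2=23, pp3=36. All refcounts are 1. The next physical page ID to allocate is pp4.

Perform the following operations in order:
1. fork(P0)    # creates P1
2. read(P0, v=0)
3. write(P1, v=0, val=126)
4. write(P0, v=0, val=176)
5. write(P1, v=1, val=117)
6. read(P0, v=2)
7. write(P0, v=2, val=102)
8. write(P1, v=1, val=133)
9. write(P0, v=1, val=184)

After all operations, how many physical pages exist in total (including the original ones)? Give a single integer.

Op 1: fork(P0) -> P1. 4 ppages; refcounts: pp0:2 pp1:2 pp2:2 pp3:2
Op 2: read(P0, v0) -> 32. No state change.
Op 3: write(P1, v0, 126). refcount(pp0)=2>1 -> COPY to pp4. 5 ppages; refcounts: pp0:1 pp1:2 pp2:2 pp3:2 pp4:1
Op 4: write(P0, v0, 176). refcount(pp0)=1 -> write in place. 5 ppages; refcounts: pp0:1 pp1:2 pp2:2 pp3:2 pp4:1
Op 5: write(P1, v1, 117). refcount(pp1)=2>1 -> COPY to pp5. 6 ppages; refcounts: pp0:1 pp1:1 pp2:2 pp3:2 pp4:1 pp5:1
Op 6: read(P0, v2) -> 23. No state change.
Op 7: write(P0, v2, 102). refcount(pp2)=2>1 -> COPY to pp6. 7 ppages; refcounts: pp0:1 pp1:1 pp2:1 pp3:2 pp4:1 pp5:1 pp6:1
Op 8: write(P1, v1, 133). refcount(pp5)=1 -> write in place. 7 ppages; refcounts: pp0:1 pp1:1 pp2:1 pp3:2 pp4:1 pp5:1 pp6:1
Op 9: write(P0, v1, 184). refcount(pp1)=1 -> write in place. 7 ppages; refcounts: pp0:1 pp1:1 pp2:1 pp3:2 pp4:1 pp5:1 pp6:1

Answer: 7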